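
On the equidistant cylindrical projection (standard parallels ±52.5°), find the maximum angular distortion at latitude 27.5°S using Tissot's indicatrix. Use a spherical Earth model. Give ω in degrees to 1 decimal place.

21.4°

In the equirectangular projection with standard parallel φ₀ = 52.5° (x = Rλ cos φ₀, y = Rφ), meridians are true-scale (h = 1) and the parallel scale is k = cos φ₀ / cos φ.
At 27.5°: h = 1.000, k = 0.6863; principal scales a = 1.000, b = 0.6863.
sin(ω/2) = (a − b)/(a + b) = 0.3137/1.686 = 0.1860, so ω = 2 arcsin(0.1860) ≈ 21.4°.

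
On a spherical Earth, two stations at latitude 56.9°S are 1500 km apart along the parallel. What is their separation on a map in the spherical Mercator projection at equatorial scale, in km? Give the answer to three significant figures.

2750 km

For Mercator, h = k = sec φ (a conformal cylindrical projection has a single point scale, 1/cos φ).
Along the parallel, k = sec 56.9° = 1/0.5461 = 1.831.
Map distance = 1500 × 1.831 ≈ 2750 km.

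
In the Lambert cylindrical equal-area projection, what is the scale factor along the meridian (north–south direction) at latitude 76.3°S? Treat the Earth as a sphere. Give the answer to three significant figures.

The Lambert cylindrical equal-area projection is the cylindrical equal-area projection with its standard parallel at the equator (φ₀ = 0). For cylindrical equal-area with standard parallel φ₀, h = cos φ / cos φ₀ and k = cos φ₀ / cos φ, so h·k = 1.
h = cos 76.3° / cos 0° = 0.2368/1.000 = 0.2368.

0.237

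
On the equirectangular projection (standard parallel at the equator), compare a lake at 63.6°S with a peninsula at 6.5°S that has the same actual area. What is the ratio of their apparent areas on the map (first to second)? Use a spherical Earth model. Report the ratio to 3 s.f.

In the plate carrée (x = Rλ, y = Rφ), meridians are true-scale (h = 1) and parallels are stretched by k = sec φ.
Areal scale at 63.6°: h·k = 1.000 × 2.249 = 2.249.
Areal scale at 6.5°: h·k = 1.000 × 1.006 = 1.006.
Ratio = 2.249/1.006 ≈ 2.23.

2.23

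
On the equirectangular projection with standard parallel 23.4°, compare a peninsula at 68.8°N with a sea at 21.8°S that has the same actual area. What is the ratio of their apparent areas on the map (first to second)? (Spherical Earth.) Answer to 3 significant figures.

2.57

The equidistant cylindrical projection with φ₀ = 23.4° has h = 1 (meridians true) and k = cos φ₀ / cos φ along parallels.
Areal scale at 68.8°: h·k = 1.000 × 2.538 = 2.538.
Areal scale at 21.8°: h·k = 1.000 × 0.9884 = 0.9884.
Ratio = 2.538/0.9884 ≈ 2.57.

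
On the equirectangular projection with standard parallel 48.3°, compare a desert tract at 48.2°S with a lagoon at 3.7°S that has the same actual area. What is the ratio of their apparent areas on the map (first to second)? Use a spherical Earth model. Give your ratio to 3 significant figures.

1.50

The equidistant cylindrical projection with φ₀ = 48.3° has h = 1 (meridians true) and k = cos φ₀ / cos φ along parallels.
Areal scale at 48.2°: h·k = 1.000 × 0.9980 = 0.9980.
Areal scale at 3.7°: h·k = 1.000 × 0.6666 = 0.6666.
Ratio = 0.9980/0.6666 ≈ 1.50.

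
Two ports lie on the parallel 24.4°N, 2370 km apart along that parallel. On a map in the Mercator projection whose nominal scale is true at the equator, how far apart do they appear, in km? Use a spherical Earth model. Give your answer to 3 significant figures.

2600 km

The Mercator projection is conformal; its linear scale factor is the same in every direction and equals sec φ = 1/cos φ.
Along the parallel, k = sec 24.4° = 1/0.9107 = 1.098.
Map distance = 2370 × 1.098 ≈ 2600 km.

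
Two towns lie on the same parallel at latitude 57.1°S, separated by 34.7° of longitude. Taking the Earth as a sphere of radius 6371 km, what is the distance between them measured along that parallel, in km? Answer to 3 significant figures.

Arc length along a parallel = R cos φ · Δλ (with Δλ in radians).
= 6371 × cos 57.1° × (34.7° × π/180) = 6371 × 0.5432 × 0.6056 ≈ 2100 km.

2100 km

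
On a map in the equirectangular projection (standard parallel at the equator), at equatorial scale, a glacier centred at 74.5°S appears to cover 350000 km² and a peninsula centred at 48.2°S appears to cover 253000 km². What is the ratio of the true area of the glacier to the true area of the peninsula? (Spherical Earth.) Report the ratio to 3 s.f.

0.555

Plate carrée has h = 1 and k = sec φ, giving areal scale sec φ; true area = (apparent area) · cos φ.
True area of glacier: 350000 × cos(74.5°) = 350000 × 0.2672 = 93530 km².
True area of peninsula: 253000 × cos(48.2°) = 253000 × 0.6665 = 168600 km².
Ratio = 93530 / 168600 ≈ 0.555.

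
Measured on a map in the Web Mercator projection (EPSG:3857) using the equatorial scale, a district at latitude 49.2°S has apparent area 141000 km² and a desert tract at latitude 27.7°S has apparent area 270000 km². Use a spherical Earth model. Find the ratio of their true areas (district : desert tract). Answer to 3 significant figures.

0.284

On Mercator the areal scale is sec²φ, so true area = apparent × cos²φ.
True area of district: 141000 × cos²(49.2°) = 141000 × 0.4270 = 60200 km².
True area of desert tract: 270000 × cos²(27.7°) = 270000 × 0.7839 = 211700 km².
Ratio = 60200 / 211700 ≈ 0.284.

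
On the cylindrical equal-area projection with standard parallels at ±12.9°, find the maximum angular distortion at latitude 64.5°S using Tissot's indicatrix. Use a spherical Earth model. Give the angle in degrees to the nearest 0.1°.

84.7°

Cylindrical equal-area (φ₀ = 12.9°): h = cos φ / cos 12.9° along meridians, k = cos 12.9° / cos φ along parallels; h·k = 1.
At 64.5°: h = 0.4417, k = 2.264; principal scales a = 2.264, b = 0.4417.
sin(ω/2) = (a − b)/(a + b) = 1.823/2.706 = 0.6736, so ω = 2 arcsin(0.6736) ≈ 84.7°.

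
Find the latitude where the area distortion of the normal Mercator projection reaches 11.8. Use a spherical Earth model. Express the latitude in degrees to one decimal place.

73.1°

Mercator areal scale is sec²φ.
sec²φ = 11.8  ⇒  cos²φ = 0.08475  ⇒  cos φ = 0.2911.
φ = arccos(0.2911) ≈ 73.1°.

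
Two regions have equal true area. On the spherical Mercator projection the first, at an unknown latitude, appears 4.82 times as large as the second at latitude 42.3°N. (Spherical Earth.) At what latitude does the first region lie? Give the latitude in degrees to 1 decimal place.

70.3°

For equal true areas on Mercator, apparent areas scale as sec²φ, so the ratio is cos²φ₂ / cos²φ₁.
cos²φ₂ / cos²φ₁ = 4.82  ⇒  cos φ₁ = cos 42.3° / √4.82 = 0.7396/2.195 = 0.3369.
φ₁ = arccos(0.3369) ≈ 70.3°.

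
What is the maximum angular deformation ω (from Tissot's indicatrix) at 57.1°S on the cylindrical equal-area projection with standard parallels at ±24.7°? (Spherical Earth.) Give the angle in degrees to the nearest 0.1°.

Cylindrical equal-area (φ₀ = 24.7°): h = cos φ / cos 24.7° along meridians, k = cos 24.7° / cos φ along parallels; h·k = 1.
At 57.1°: h = 0.5979, k = 1.673; principal scales a = 1.673, b = 0.5979.
sin(ω/2) = (a − b)/(a + b) = 1.075/2.270 = 0.4733, so ω = 2 arcsin(0.4733) ≈ 56.5°.

56.5°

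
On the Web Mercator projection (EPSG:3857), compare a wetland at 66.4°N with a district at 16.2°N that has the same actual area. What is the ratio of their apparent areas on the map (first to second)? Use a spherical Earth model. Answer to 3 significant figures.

Mercator is conformal with k = sec φ, so areal scale = k² = sec²φ.
At 66.4°: sec²(66.4°) = 1/0.4003² = 6.239.
At 16.2°: sec²(16.2°) = 1/0.9603² = 1.084.
Ratio = 6.239/1.084 = cos²(16.2°)/cos²(66.4°) ≈ 5.75.

5.75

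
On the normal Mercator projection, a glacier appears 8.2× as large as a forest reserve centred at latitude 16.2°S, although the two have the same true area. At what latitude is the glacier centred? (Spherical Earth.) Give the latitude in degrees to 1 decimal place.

For equal true areas on Mercator, apparent areas scale as sec²φ, so the ratio is cos²φ₂ / cos²φ₁.
cos²φ₂ / cos²φ₁ = 8.2  ⇒  cos φ₁ = cos 16.2° / √8.2 = 0.9603/2.864 = 0.3353.
φ₁ = arccos(0.3353) ≈ 70.4°.

70.4°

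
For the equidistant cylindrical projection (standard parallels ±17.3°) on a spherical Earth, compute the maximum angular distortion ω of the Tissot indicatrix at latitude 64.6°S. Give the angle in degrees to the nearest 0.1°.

The equidistant cylindrical projection with φ₀ = 17.3° has h = 1 (meridians true) and k = cos φ₀ / cos φ along parallels.
At 64.6°: h = 1.000, k = 2.226; principal scales a = 2.226, b = 1.000.
sin(ω/2) = (a − b)/(a + b) = 1.226/3.226 = 0.3800, so ω = 2 arcsin(0.3800) ≈ 44.7°.

44.7°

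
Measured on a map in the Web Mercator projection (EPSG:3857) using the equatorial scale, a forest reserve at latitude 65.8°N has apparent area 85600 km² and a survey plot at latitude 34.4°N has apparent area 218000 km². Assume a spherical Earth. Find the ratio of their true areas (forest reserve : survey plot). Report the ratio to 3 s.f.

Since Mercator area scale is 1/cos²φ, the true area equals the apparent area multiplied by cos²φ.
True area of forest reserve: 85600 × cos²(65.8°) = 85600 × 0.1680 = 14380 km².
True area of survey plot: 218000 × cos²(34.4°) = 218000 × 0.6808 = 148400 km².
Ratio = 14380 / 148400 ≈ 0.0969.

0.0969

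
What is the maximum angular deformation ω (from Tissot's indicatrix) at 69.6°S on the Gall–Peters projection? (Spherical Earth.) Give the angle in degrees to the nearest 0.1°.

75.0°

The Gall–Peters projection is cylindrical equal-area with φ₀ = 45°. A cylindrical equal-area projection with standard parallel φ₀ has meridian scale h = cos φ / cos φ₀ and parallel scale k = cos φ₀ / cos φ (so areas are preserved, h·k = 1).
At 69.6°: h = 0.4930, k = 2.029; principal scales a = 2.029, b = 0.4930.
sin(ω/2) = (a − b)/(a + b) = 1.536/2.522 = 0.6090, so ω = 2 arcsin(0.6090) ≈ 75.0°.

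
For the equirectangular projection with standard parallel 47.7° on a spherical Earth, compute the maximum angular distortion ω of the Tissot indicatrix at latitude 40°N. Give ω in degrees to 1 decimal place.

7.4°

With standard parallel φ₀ = 47.7°, the equirectangular projection gives x = Rλ cos φ₀, y = Rφ, so h = 1 and k = cos 47.7° / cos φ.
At 40°: h = 1.000, k = 0.8786; principal scales a = 1.000, b = 0.8786.
sin(ω/2) = (a − b)/(a + b) = 0.1214/1.879 = 0.06465, so ω = 2 arcsin(0.06465) ≈ 7.4°.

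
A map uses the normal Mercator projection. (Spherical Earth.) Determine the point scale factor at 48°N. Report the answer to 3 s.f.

For Mercator, h = k = sec φ (a conformal cylindrical projection has a single point scale, 1/cos φ).
k = 1/cos 48° = 1/0.6691 = 1.494.

1.49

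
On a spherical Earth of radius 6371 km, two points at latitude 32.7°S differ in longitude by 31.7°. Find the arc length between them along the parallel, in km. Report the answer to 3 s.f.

Arc length along a parallel = R cos φ · Δλ (with Δλ in radians).
= 6371 × cos 32.7° × (31.7° × π/180) = 6371 × 0.8415 × 0.5533 ≈ 2970 km.

2970 km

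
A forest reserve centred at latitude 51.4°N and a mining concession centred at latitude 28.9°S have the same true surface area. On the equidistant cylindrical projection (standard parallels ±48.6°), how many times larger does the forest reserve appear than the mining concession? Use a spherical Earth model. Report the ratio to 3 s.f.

With standard parallel φ₀ = 48.6°, the equirectangular projection gives x = Rλ cos φ₀, y = Rφ, so h = 1 and k = cos 48.6° / cos φ.
Areal scale at 51.4°: h·k = 1.000 × 1.060 = 1.060.
Areal scale at 28.9°: h·k = 1.000 × 0.7554 = 0.7554.
Ratio = 1.060/0.7554 ≈ 1.40.

1.40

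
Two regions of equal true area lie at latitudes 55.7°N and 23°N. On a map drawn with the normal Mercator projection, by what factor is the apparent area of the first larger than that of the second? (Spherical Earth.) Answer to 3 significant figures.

2.67

Mercator is conformal with k = sec φ, so areal scale = k² = sec²φ.
At 55.7°: sec²(55.7°) = 1/0.5635² = 3.149.
At 23°: sec²(23°) = 1/0.9205² = 1.180.
Ratio = 3.149/1.180 = cos²(23°)/cos²(55.7°) ≈ 2.67.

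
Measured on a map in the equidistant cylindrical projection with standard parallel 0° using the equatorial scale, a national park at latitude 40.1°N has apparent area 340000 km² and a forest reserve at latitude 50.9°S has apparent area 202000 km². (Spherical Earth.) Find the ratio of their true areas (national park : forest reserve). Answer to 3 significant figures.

2.04

On the plate carrée, areal scale = h·k = 1 × sec φ, so true area = apparent × cos φ.
True area of national park: 340000 × cos(40.1°) = 340000 × 0.7649 = 260100 km².
True area of forest reserve: 202000 × cos(50.9°) = 202000 × 0.6307 = 127400 km².
Ratio = 260100 / 127400 ≈ 2.04.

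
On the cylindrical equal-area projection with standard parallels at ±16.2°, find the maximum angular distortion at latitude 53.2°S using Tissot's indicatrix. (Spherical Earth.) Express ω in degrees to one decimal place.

A cylindrical equal-area projection with standard parallel φ₀ has meridian scale h = cos φ / cos φ₀ and parallel scale k = cos φ₀ / cos φ (so areas are preserved, h·k = 1).
At 53.2°: h = 0.6238, k = 1.603; principal scales a = 1.603, b = 0.6238.
sin(ω/2) = (a − b)/(a + b) = 0.9793/2.227 = 0.4398, so ω = 2 arcsin(0.4398) ≈ 52.2°.

52.2°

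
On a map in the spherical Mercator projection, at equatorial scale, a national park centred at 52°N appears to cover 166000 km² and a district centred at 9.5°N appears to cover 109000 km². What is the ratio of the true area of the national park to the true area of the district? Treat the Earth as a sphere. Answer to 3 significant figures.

On Mercator the areal scale is sec²φ, so true area = apparent × cos²φ.
True area of national park: 166000 × cos²(52°) = 166000 × 0.3790 = 62920 km².
True area of district: 109000 × cos²(9.5°) = 109000 × 0.9728 = 106000 km².
Ratio = 62920 / 106000 ≈ 0.593.

0.593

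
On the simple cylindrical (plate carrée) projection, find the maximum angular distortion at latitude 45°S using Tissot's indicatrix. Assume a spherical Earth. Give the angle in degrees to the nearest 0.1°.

Plate carrée maps x = Rλ, y = Rφ. The meridian scale is h = 1 and the parallel scale is k = 1/cos φ = sec φ.
At 45°: h = 1.000, k = 1.414; principal scales a = 1.414, b = 1.000.
sin(ω/2) = (a − b)/(a + b) = 0.4142/2.414 = 0.1716, so ω = 2 arcsin(0.1716) ≈ 19.8°.

19.8°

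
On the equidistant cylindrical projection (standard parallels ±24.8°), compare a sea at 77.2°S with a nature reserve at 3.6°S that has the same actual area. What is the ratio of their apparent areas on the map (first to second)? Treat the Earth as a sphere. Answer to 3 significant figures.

4.50

The equidistant cylindrical projection with φ₀ = 24.8° has h = 1 (meridians true) and k = cos φ₀ / cos φ along parallels.
Areal scale at 77.2°: h·k = 1.000 × 4.097 = 4.097.
Areal scale at 3.6°: h·k = 1.000 × 0.9096 = 0.9096.
Ratio = 4.097/0.9096 ≈ 4.50.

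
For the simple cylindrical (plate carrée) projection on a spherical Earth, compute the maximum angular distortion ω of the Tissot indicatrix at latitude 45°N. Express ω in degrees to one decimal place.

Plate carrée maps x = Rλ, y = Rφ. The meridian scale is h = 1 and the parallel scale is k = 1/cos φ = sec φ.
At 45°: h = 1.000, k = 1.414; principal scales a = 1.414, b = 1.000.
sin(ω/2) = (a − b)/(a + b) = 0.4142/2.414 = 0.1716, so ω = 2 arcsin(0.1716) ≈ 19.8°.

19.8°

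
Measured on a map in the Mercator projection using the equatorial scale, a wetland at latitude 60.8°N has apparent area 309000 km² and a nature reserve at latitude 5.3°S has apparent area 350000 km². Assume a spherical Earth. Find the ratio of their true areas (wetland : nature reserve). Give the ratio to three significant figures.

Since Mercator area scale is 1/cos²φ, the true area equals the apparent area multiplied by cos²φ.
True area of wetland: 309000 × cos²(60.8°) = 309000 × 0.2380 = 73540 km².
True area of nature reserve: 350000 × cos²(5.3°) = 350000 × 0.9915 = 347000 km².
Ratio = 73540 / 347000 ≈ 0.212.

0.212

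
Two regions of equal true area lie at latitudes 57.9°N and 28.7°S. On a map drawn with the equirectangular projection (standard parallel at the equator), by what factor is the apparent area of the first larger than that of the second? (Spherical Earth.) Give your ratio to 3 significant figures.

1.65

For the equirectangular projection with φ₀ = 0 (plate carrée), h = 1 along meridians and k = sec φ along parallels.
Areal scale at 57.9°: h·k = 1.000 × 1.882 = 1.882.
Areal scale at 28.7°: h·k = 1.000 × 1.140 = 1.140.
Ratio = 1.882/1.140 ≈ 1.65.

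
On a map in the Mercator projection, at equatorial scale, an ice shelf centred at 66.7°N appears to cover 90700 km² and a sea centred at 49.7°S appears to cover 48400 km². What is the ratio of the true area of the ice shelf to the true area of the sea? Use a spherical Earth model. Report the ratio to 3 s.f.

Mercator's areal exaggeration is sec²φ; hence true area = (apparent area) · cos²φ.
True area of ice shelf: 90700 × cos²(66.7°) = 90700 × 0.1565 = 14190 km².
True area of sea: 48400 × cos²(49.7°) = 48400 × 0.4183 = 20250 km².
Ratio = 14190 / 20250 ≈ 0.701.

0.701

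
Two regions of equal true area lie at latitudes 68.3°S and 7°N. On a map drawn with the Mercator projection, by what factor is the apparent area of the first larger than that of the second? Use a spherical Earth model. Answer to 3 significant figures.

Mercator is conformal with k = sec φ, so areal scale = k² = sec²φ.
At 68.3°: sec²(68.3°) = 1/0.3697² = 7.315.
At 7°: sec²(7°) = 1/0.9925² = 1.015.
Ratio = 7.315/1.015 = cos²(7°)/cos²(68.3°) ≈ 7.21.

7.21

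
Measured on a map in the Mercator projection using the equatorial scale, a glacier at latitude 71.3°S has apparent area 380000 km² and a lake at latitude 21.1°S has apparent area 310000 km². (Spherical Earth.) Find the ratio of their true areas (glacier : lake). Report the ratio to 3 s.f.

0.145

Since Mercator area scale is 1/cos²φ, the true area equals the apparent area multiplied by cos²φ.
True area of glacier: 380000 × cos²(71.3°) = 380000 × 0.1028 = 39060 km².
True area of lake: 310000 × cos²(21.1°) = 310000 × 0.8704 = 269800 km².
Ratio = 39060 / 269800 ≈ 0.145.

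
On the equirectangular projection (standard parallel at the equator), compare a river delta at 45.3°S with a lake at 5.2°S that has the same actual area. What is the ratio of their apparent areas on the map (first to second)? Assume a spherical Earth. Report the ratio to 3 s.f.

1.42

For the equirectangular projection with φ₀ = 0 (plate carrée), h = 1 along meridians and k = sec φ along parallels.
Areal scale at 45.3°: h·k = 1.000 × 1.422 = 1.422.
Areal scale at 5.2°: h·k = 1.000 × 1.004 = 1.004.
Ratio = 1.422/1.004 ≈ 1.42.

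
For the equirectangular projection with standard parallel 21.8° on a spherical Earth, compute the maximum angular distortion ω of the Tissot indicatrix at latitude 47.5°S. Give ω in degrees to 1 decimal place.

In the equirectangular projection with standard parallel φ₀ = 21.8° (x = Rλ cos φ₀, y = Rφ), meridians are true-scale (h = 1) and the parallel scale is k = cos φ₀ / cos φ.
At 47.5°: h = 1.000, k = 1.374; principal scales a = 1.374, b = 1.000.
sin(ω/2) = (a − b)/(a + b) = 0.3743/2.374 = 0.1577, so ω = 2 arcsin(0.1577) ≈ 18.1°.

18.1°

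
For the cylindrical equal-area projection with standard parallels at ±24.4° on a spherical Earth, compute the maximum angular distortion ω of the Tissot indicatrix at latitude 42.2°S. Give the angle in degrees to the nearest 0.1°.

23.5°

A cylindrical equal-area projection with standard parallel φ₀ has meridian scale h = cos φ / cos φ₀ and parallel scale k = cos φ₀ / cos φ (so areas are preserved, h·k = 1).
At 42.2°: h = 0.8135, k = 1.229; principal scales a = 1.229, b = 0.8135.
sin(ω/2) = (a − b)/(a + b) = 0.4159/2.043 = 0.2036, so ω = 2 arcsin(0.2036) ≈ 23.5°.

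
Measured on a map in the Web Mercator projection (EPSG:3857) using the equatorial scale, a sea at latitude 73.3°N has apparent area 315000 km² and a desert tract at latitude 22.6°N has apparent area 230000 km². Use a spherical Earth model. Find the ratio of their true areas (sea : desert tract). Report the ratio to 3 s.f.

Since Mercator area scale is 1/cos²φ, the true area equals the apparent area multiplied by cos²φ.
True area of sea: 315000 × cos²(73.3°) = 315000 × 0.08258 = 26010 km².
True area of desert tract: 230000 × cos²(22.6°) = 230000 × 0.8523 = 196000 km².
Ratio = 26010 / 196000 ≈ 0.133.

0.133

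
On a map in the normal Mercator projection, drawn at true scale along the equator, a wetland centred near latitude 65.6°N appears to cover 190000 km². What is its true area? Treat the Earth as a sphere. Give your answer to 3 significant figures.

32400 km²

Mercator is conformal, so the point scale is isotropic: h = k = sec φ = 1/cos φ.
Areal scale = k² = sec²φ = 1/cos²(65.6°) = 1/0.4131² = 5.860.
True area = apparent / (areal scale) = 190000 / 5.860 ≈ 32400 km².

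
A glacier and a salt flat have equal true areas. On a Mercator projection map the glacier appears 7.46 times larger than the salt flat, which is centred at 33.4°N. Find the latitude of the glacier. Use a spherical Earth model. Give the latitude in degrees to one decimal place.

72.2°

On Mercator, (apparent₁)/(apparent₂) = sec²φ₁ / sec²φ₂ when true areas are equal.
cos²φ₂ / cos²φ₁ = 7.46  ⇒  cos φ₁ = cos 33.4° / √7.46 = 0.8348/2.731 = 0.3057.
φ₁ = arccos(0.3057) ≈ 72.2°.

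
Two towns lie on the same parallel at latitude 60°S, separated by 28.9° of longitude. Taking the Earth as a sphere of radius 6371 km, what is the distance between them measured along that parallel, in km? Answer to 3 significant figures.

Arc length along a parallel = R cos φ · Δλ (with Δλ in radians).
= 6371 × cos 60° × (28.9° × π/180) = 6371 × 0.5000 × 0.5044 ≈ 1610 km.

1610 km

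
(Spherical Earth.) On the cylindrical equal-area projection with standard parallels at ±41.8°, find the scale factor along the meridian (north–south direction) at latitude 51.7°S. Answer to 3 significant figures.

0.831

For cylindrical equal-area with standard parallel φ₀, h = cos φ / cos φ₀ and k = cos φ₀ / cos φ, so h·k = 1.
h = cos 51.7° / cos 41.8° = 0.6198/0.7455 = 0.8314.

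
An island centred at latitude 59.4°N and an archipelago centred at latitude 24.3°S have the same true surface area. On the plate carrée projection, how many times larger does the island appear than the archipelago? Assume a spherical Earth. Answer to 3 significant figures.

1.79

In the plate carrée (x = Rλ, y = Rφ), meridians are true-scale (h = 1) and parallels are stretched by k = sec φ.
Areal scale at 59.4°: h·k = 1.000 × 1.964 = 1.964.
Areal scale at 24.3°: h·k = 1.000 × 1.097 = 1.097.
Ratio = 1.964/1.097 ≈ 1.79.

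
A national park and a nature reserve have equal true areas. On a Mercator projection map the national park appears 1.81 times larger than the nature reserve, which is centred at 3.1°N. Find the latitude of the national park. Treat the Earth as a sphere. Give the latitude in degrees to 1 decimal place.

Mercator areal scale is sec²φ, so apparent-area ratio = sec²φ₁ / sec²φ₂ = cos²φ₂ / cos²φ₁.
cos²φ₂ / cos²φ₁ = 1.81  ⇒  cos φ₁ = cos 3.1° / √1.81 = 0.9985/1.345 = 0.7422.
φ₁ = arccos(0.7422) ≈ 42.1°.

42.1°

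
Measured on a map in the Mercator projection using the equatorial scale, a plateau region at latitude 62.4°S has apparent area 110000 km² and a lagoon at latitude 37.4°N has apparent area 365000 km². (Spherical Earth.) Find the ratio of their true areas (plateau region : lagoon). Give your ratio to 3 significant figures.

0.102

Since Mercator area scale is 1/cos²φ, the true area equals the apparent area multiplied by cos²φ.
True area of plateau region: 110000 × cos²(62.4°) = 110000 × 0.2146 = 23610 km².
True area of lagoon: 365000 × cos²(37.4°) = 365000 × 0.6311 = 230300 km².
Ratio = 23610 / 230300 ≈ 0.102.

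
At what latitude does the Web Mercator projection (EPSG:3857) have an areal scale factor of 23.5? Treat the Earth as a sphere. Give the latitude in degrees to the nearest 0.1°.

78.1°

Mercator areal scale is sec²φ.
sec²φ = 23.5  ⇒  cos²φ = 0.04255  ⇒  cos φ = 0.2063.
φ = arccos(0.2063) ≈ 78.1°.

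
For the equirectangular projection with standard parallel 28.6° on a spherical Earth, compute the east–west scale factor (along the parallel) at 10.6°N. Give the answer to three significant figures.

0.893

The equidistant cylindrical projection with φ₀ = 28.6° has h = 1 (meridians true) and k = cos φ₀ / cos φ along parallels.
k = cos 28.6° / cos 10.6° = 0.8780/0.9829 = 0.8932.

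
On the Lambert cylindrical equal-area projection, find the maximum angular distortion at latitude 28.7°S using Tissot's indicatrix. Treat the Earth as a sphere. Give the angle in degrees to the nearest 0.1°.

The Lambert cylindrical equal-area projection is the cylindrical equal-area projection with its standard parallel at the equator (φ₀ = 0). For cylindrical equal-area with standard parallel φ₀, h = cos φ / cos φ₀ and k = cos φ₀ / cos φ, so h·k = 1.
At 28.7°: h = 0.8771, k = 1.140; principal scales a = 1.140, b = 0.8771.
sin(ω/2) = (a − b)/(a + b) = 0.2629/2.017 = 0.1303, so ω = 2 arcsin(0.1303) ≈ 15.0°.

15.0°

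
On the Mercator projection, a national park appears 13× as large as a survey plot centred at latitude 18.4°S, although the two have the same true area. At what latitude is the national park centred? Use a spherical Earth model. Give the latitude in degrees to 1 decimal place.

For equal true areas on Mercator, apparent areas scale as sec²φ, so the ratio is cos²φ₂ / cos²φ₁.
cos²φ₂ / cos²φ₁ = 13  ⇒  cos φ₁ = cos 18.4° / √13 = 0.9489/3.606 = 0.2632.
φ₁ = arccos(0.2632) ≈ 74.7°.

74.7°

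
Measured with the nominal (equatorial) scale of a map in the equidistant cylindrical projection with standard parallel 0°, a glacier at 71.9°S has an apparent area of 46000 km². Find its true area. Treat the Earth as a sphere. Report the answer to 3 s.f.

In the plate carrée (x = Rλ, y = Rφ), meridians are true-scale (h = 1) and parallels are stretched by k = sec φ.
Areal scale = h·k = 1 × sec φ; at 71.9°, h = 1.000, k = 3.219, so h·k = 3.219.
True area = apparent / (areal scale) = 46000 / 3.219 ≈ 14300 km².

14300 km²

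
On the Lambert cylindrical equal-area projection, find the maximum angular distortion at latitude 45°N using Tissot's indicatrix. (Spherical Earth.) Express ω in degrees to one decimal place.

38.9°

The Lambert cylindrical equal-area projection is the cylindrical equal-area projection with its standard parallel at the equator (φ₀ = 0). A cylindrical equal-area projection with standard parallel φ₀ has meridian scale h = cos φ / cos φ₀ and parallel scale k = cos φ₀ / cos φ (so areas are preserved, h·k = 1).
At 45°: h = 0.7071, k = 1.414; principal scales a = 1.414, b = 0.7071.
sin(ω/2) = (a − b)/(a + b) = 0.7071/2.121 = 0.3333, so ω = 2 arcsin(0.3333) ≈ 38.9°.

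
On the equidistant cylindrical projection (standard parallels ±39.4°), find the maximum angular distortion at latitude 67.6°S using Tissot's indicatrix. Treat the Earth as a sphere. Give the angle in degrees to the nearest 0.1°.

39.7°

With standard parallel φ₀ = 39.4°, the equirectangular projection gives x = Rλ cos φ₀, y = Rφ, so h = 1 and k = cos 39.4° / cos φ.
At 67.6°: h = 1.000, k = 2.028; principal scales a = 2.028, b = 1.000.
sin(ω/2) = (a − b)/(a + b) = 1.028/3.028 = 0.3395, so ω = 2 arcsin(0.3395) ≈ 39.7°.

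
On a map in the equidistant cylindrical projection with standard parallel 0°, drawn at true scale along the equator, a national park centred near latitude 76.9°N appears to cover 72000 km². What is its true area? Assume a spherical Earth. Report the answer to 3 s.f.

16300 km²

Plate carrée maps x = Rλ, y = Rφ. The meridian scale is h = 1 and the parallel scale is k = 1/cos φ = sec φ.
Areal scale = h·k = 1 × sec φ; at 76.9°, h = 1.000, k = 4.412, so h·k = 4.412.
True area = apparent / (areal scale) = 72000 / 4.412 ≈ 16300 km².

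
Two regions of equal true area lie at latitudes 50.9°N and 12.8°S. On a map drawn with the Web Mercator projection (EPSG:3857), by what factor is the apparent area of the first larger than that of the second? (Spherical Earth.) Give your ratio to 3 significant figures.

2.39

Mercator areal scale is sec²φ.
At 50.9°: sec²(50.9°) = 1/0.6307² = 2.514.
At 12.8°: sec²(12.8°) = 1/0.9751² = 1.052.
Ratio = 2.514/1.052 = cos²(12.8°)/cos²(50.9°) ≈ 2.39.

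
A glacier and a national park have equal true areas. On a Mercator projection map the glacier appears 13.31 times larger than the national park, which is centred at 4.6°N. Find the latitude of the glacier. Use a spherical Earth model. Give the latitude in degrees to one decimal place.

74.1°

For equal true areas on Mercator, apparent areas scale as sec²φ, so the ratio is cos²φ₂ / cos²φ₁.
cos²φ₂ / cos²φ₁ = 13.31  ⇒  cos φ₁ = cos 4.6° / √13.31 = 0.9968/3.648 = 0.2732.
φ₁ = arccos(0.2732) ≈ 74.1°.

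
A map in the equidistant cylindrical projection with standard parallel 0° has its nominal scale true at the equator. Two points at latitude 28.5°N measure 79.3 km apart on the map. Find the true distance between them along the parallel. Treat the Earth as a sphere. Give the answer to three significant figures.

69.7 km

For the equirectangular projection with φ₀ = 0 (plate carrée), h = 1 along meridians and k = sec φ along parallels.
Along the parallel at 28.5°, map distances are exaggerated by k = sec 28.5° = 1.138.
True distance = 79.3 / 1.138 = 79.3 × cos 28.5° ≈ 69.7 km.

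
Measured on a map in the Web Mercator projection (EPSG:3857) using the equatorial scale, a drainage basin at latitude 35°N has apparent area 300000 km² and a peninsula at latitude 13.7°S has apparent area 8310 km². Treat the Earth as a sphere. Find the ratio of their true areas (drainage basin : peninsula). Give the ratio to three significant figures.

Since Mercator area scale is 1/cos²φ, the true area equals the apparent area multiplied by cos²φ.
True area of drainage basin: 300000 × cos²(35°) = 300000 × 0.6710 = 201300 km².
True area of peninsula: 8310 × cos²(13.7°) = 8310 × 0.9439 = 7844 km².
Ratio = 201300 / 7844 ≈ 25.7.

25.7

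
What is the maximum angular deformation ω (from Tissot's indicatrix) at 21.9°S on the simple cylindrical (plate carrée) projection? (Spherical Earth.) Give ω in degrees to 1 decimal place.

4.3°

In the plate carrée (x = Rλ, y = Rφ), meridians are true-scale (h = 1) and parallels are stretched by k = sec φ.
At 21.9°: h = 1.000, k = 1.078; principal scales a = 1.078, b = 1.000.
sin(ω/2) = (a − b)/(a + b) = 0.07778/2.078 = 0.03743, so ω = 2 arcsin(0.03743) ≈ 4.3°.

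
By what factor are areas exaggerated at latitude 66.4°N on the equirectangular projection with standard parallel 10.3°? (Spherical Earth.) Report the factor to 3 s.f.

With standard parallel φ₀ = 10.3°, the equirectangular projection gives x = Rλ cos φ₀, y = Rφ, so h = 1 and k = cos 10.3° / cos φ.
Areal scale = h·k = 1 × cos φ₀ / cos φ; at 66.4°, h = 1.000, k = 2.458, so h·k = 2.458.

2.46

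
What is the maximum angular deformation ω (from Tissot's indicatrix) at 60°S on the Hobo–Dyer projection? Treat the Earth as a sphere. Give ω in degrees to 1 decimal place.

51.1°

The Hobo–Dyer projection is cylindrical equal-area with φ₀ = 37.5°. A cylindrical equal-area projection with standard parallel φ₀ has meridian scale h = cos φ / cos φ₀ and parallel scale k = cos φ₀ / cos φ (so areas are preserved, h·k = 1).
At 60°: h = 0.6302, k = 1.587; principal scales a = 1.587, b = 0.6302.
sin(ω/2) = (a − b)/(a + b) = 0.9565/2.217 = 0.4314, so ω = 2 arcsin(0.4314) ≈ 51.1°.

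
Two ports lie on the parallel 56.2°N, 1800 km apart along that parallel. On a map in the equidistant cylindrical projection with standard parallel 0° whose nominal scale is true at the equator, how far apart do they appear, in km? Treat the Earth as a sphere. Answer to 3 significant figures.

Plate carrée maps x = Rλ, y = Rφ. The meridian scale is h = 1 and the parallel scale is k = 1/cos φ = sec φ.
Along the parallel, k = sec 56.2° = 1/0.5563 = 1.798.
Map distance = 1800 × 1.798 ≈ 3240 km.

3240 km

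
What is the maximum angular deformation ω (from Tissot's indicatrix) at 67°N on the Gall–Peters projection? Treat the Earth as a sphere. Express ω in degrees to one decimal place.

64.3°

The Gall–Peters projection is cylindrical equal-area with φ₀ = 45°. For cylindrical equal-area with standard parallel φ₀, h = cos φ / cos φ₀ and k = cos φ₀ / cos φ, so h·k = 1.
At 67°: h = 0.5526, k = 1.810; principal scales a = 1.810, b = 0.5526.
sin(ω/2) = (a − b)/(a + b) = 1.257/2.362 = 0.5322, so ω = 2 arcsin(0.5322) ≈ 64.3°.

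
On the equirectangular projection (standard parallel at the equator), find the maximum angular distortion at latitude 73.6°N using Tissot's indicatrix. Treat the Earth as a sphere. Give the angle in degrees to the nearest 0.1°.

68.1°

In the plate carrée (x = Rλ, y = Rφ), meridians are true-scale (h = 1) and parallels are stretched by k = sec φ.
At 73.6°: h = 1.000, k = 3.542; principal scales a = 3.542, b = 1.000.
sin(ω/2) = (a − b)/(a + b) = 2.542/4.542 = 0.5596, so ω = 2 arcsin(0.5596) ≈ 68.1°.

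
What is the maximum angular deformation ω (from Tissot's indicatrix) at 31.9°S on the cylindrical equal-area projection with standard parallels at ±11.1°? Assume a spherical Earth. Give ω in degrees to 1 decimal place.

16.5°

Cylindrical equal-area (φ₀ = 11.1°): h = cos φ / cos 11.1° along meridians, k = cos 11.1° / cos φ along parallels; h·k = 1.
At 31.9°: h = 0.8652, k = 1.156; principal scales a = 1.156, b = 0.8652.
sin(ω/2) = (a − b)/(a + b) = 0.2907/2.021 = 0.1438, so ω = 2 arcsin(0.1438) ≈ 16.5°.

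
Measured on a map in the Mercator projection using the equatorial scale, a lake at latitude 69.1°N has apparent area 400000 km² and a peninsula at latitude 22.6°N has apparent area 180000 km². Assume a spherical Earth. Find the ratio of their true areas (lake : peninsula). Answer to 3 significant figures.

On Mercator the areal scale is sec²φ, so true area = apparent × cos²φ.
True area of lake: 400000 × cos²(69.1°) = 400000 × 0.1273 = 50900 km².
True area of peninsula: 180000 × cos²(22.6°) = 180000 × 0.8523 = 153400 km².
Ratio = 50900 / 153400 ≈ 0.332.

0.332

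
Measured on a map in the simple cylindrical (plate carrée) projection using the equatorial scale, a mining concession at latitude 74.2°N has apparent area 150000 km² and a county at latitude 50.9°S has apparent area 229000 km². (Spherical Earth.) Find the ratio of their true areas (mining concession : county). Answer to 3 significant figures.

On the plate carrée, areal scale = h·k = 1 × sec φ, so true area = apparent × cos φ.
True area of mining concession: 150000 × cos(74.2°) = 150000 × 0.2723 = 40840 km².
True area of county: 229000 × cos(50.9°) = 229000 × 0.6307 = 144400 km².
Ratio = 40840 / 144400 ≈ 0.283.

0.283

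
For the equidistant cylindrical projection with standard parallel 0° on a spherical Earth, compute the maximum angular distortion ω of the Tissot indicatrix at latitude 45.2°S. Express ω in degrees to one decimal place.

20.0°

Plate carrée maps x = Rλ, y = Rφ. The meridian scale is h = 1 and the parallel scale is k = 1/cos φ = sec φ.
At 45.2°: h = 1.000, k = 1.419; principal scales a = 1.419, b = 1.000.
sin(ω/2) = (a − b)/(a + b) = 0.4192/2.419 = 0.1733, so ω = 2 arcsin(0.1733) ≈ 20.0°.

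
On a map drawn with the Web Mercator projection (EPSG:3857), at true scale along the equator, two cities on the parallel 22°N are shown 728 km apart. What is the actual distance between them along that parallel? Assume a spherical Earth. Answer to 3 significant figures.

675 km

For Mercator, h = k = sec φ (a conformal cylindrical projection has a single point scale, 1/cos φ).
Along the parallel at 22°, map distances are exaggerated by k = sec 22° = 1.079.
True distance = 728 / 1.079 = 728 × cos 22° ≈ 675 km.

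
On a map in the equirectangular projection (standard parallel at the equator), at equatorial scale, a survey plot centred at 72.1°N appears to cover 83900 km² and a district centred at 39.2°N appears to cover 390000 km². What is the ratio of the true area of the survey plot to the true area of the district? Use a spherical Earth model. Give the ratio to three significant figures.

On the plate carrée, areal scale = h·k = 1 × sec φ, so true area = apparent × cos φ.
True area of survey plot: 83900 × cos(72.1°) = 83900 × 0.3074 = 25790 km².
True area of district: 390000 × cos(39.2°) = 390000 × 0.7749 = 302200 km².
Ratio = 25790 / 302200 ≈ 0.0853.

0.0853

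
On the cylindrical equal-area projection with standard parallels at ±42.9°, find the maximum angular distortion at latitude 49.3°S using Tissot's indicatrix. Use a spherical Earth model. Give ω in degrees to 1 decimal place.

For cylindrical equal-area with standard parallel φ₀, h = cos φ / cos φ₀ and k = cos φ₀ / cos φ, so h·k = 1.
At 49.3°: h = 0.8902, k = 1.123; principal scales a = 1.123, b = 0.8902.
sin(ω/2) = (a − b)/(a + b) = 0.2332/2.014 = 0.1158, so ω = 2 arcsin(0.1158) ≈ 13.3°.

13.3°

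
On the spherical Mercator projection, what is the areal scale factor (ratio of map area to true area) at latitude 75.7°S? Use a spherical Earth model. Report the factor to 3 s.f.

16.4

The Mercator projection is conformal; its linear scale factor is the same in every direction and equals sec φ = 1/cos φ.
Areal scale = k² = sec²φ = 1/cos²(75.7°) = 1/0.2470² = 16.39.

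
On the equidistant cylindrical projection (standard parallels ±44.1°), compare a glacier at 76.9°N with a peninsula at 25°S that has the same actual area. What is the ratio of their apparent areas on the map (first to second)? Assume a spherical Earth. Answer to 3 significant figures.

4.00

In the equirectangular projection with standard parallel φ₀ = 44.1° (x = Rλ cos φ₀, y = Rφ), meridians are true-scale (h = 1) and the parallel scale is k = cos φ₀ / cos φ.
Areal scale at 76.9°: h·k = 1.000 × 3.168 = 3.168.
Areal scale at 25°: h·k = 1.000 × 0.7924 = 0.7924.
Ratio = 3.168/0.7924 ≈ 4.00.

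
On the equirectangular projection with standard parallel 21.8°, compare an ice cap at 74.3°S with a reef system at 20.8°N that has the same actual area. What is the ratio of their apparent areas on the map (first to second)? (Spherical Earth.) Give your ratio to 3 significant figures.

In the equirectangular projection with standard parallel φ₀ = 21.8° (x = Rλ cos φ₀, y = Rφ), meridians are true-scale (h = 1) and the parallel scale is k = cos φ₀ / cos φ.
Areal scale at 74.3°: h·k = 1.000 × 3.431 = 3.431.
Areal scale at 20.8°: h·k = 1.000 × 0.9932 = 0.9932.
Ratio = 3.431/0.9932 ≈ 3.45.

3.45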